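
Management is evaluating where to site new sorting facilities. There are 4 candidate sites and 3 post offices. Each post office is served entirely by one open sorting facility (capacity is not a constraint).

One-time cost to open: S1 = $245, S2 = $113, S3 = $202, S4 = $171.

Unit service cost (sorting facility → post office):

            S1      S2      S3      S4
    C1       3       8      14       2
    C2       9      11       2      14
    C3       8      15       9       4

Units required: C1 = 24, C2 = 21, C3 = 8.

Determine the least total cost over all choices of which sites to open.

Minimum total cost: 495

For any fixed open set, each post office goes to its cheapest open site; total = fixed + service.
{S3, S4}: C1→S4 2·24=48, C2→S3 2·21=42, C3→S4 4·8=32. Service 122; fixed 373; total 495.
{S4}: service 374 + fixed 171 = 545
{S1}: service 325 + fixed 245 = 570
{S1, S2, S3, S4}: C1→S4 2·24=48, C2→S3 2·21=42, C3→S4 4·8=32. Service 122; fixed 731; total 853.
(All 15 nonempty subsets were checked; S3 and S4 is lowest.)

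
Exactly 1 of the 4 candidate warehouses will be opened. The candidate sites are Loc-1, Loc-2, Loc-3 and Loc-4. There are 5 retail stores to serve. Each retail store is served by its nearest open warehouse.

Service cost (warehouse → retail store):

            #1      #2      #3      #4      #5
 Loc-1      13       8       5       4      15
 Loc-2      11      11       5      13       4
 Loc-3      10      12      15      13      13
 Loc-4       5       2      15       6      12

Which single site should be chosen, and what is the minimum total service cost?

Choose Loc-4 only; total service cost 40.

With exactly 1 open, each retail store uses its cheapest among the chosen.
{Loc-4}: #1→Loc-4 5, #2→Loc-4 2, #3→Loc-4 15, #4→Loc-4 6, #5→Loc-4 12. Service cost 40.
{Loc-2}: service cost 44
{Loc-1}: service cost 45
Among all 4 size-1 choices, {Loc-4} is lowest.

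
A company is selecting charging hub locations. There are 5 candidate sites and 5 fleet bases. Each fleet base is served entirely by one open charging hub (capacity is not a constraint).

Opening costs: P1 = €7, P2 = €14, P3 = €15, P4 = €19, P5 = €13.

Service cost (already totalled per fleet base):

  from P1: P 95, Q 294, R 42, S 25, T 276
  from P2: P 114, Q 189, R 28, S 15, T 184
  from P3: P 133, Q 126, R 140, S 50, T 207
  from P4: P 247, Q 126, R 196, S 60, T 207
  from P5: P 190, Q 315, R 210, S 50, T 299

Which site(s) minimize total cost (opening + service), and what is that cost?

Open P1, P2 and P3; minimum total cost 484.

For any fixed open set, each fleet base goes to its cheapest open site; total = fixed + service.
{P1, P2, P3}: P→P1 95, Q→P3 126, R→P2 28, S→P2 15, T→P2 184. Service 448; fixed 36; total 484.
{P1, P2, P4}: P→P1 95, Q→P4 126, R→P2 28, S→P2 15, T→P2 184. Service 448; fixed 40; total 488.
{P2, P3}: P→P2 114, Q→P3 126, R→P2 28, S→P2 15, T→P2 184. Service 467; fixed 29; total 496.
{P1, P2, P3, P4, P5}: P→P1 95, Q→P3 126, R→P2 28, S→P2 15, T→P2 184. Service 448; fixed 68; total 516.
No other subset beats 484.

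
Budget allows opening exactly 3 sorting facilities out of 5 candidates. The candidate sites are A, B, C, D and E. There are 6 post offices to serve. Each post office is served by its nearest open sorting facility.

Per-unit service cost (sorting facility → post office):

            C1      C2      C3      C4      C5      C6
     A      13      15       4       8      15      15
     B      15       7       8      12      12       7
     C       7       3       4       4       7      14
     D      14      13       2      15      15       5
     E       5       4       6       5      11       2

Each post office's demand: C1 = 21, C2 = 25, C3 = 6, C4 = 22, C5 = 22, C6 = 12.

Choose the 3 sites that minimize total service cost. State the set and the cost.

With exactly 3 open, each post office uses its cheapest among the chosen.
{C, D, E}: C1→E 5·21=105, C2→C 3·25=75, C3→D 2·6=12, C4→C 4·22=88, C5→C 7·22=154, C6→E 2·12=24. Service cost 458.
{A, C, E}: service cost 470
{B, C, E}: service cost 470
Among all 10 size-3 choices, {C, D, E} is lowest.

Choose C, D and E; total service cost 458.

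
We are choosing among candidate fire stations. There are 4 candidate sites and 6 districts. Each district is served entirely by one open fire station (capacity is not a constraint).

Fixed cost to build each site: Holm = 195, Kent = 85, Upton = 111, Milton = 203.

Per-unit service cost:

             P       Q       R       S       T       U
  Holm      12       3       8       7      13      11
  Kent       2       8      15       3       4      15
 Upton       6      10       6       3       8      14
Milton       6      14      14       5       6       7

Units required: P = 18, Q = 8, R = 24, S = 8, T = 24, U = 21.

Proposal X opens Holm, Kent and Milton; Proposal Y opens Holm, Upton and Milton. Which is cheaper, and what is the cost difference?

Proposal X is cheaper by 98.

Proposal X: {Holm, Kent, Milton}: P→Kent 2·18=36, Q→Holm 3·8=24, R→Holm 8·24=192, S→Kent 3·8=24, T→Kent 4·24=96, U→Milton 7·21=147. Service 519; fixed 483; total 1002.
Proposal Y: {Holm, Upton, Milton}: P→Upton 6·18=108, Q→Holm 3·8=24, R→Upton 6·24=144, S→Upton 3·8=24, T→Milton 6·24=144, U→Milton 7·21=147. Service 591; fixed 509; total 1100.
Difference: |1002 − 1100| = 98.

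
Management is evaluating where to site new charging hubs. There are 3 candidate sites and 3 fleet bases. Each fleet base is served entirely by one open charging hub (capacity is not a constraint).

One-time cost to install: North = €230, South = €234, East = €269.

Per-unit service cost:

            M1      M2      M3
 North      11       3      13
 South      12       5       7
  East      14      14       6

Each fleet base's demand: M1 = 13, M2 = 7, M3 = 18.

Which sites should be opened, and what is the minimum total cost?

Open South only; minimum total cost 551.

For any fixed open set, each fleet base goes to its cheapest open site; total = fixed + service.
{South}: M1→South 12·13=156, M2→South 5·7=35, M3→South 7·18=126. Service 317; fixed 234; total 551.
{North}: M1→North 11·13=143, M2→North 3·7=21, M3→North 13·18=234. Service 398; fixed 230; total 628.
{East}: service 388 + fixed 269 = 657
{North, South, East}: M1→North 11·13=143, M2→North 3·7=21, M3→East 6·18=108. Service 272; fixed 733; total 1005.
(All 7 nonempty subsets were checked; South only is lowest.)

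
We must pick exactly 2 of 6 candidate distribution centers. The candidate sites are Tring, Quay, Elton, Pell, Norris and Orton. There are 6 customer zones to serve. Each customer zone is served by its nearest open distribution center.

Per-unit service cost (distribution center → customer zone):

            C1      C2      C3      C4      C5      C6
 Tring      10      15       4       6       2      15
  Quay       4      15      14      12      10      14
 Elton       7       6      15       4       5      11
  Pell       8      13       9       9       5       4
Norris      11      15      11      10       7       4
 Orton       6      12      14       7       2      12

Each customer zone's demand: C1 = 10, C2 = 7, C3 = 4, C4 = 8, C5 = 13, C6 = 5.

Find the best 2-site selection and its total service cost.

Choose Tring and Elton; total service cost 241.

With exactly 2 open, each customer zone uses its cheapest among the chosen.
{Tring, Elton}: C1→Elton 7·10=70, C2→Elton 6·7=42, C3→Tring 4·4=16, C4→Elton 4·8=32, C5→Tring 2·13=26, C6→Elton 11·5=55. Service cost 241.
{Elton, Pell}: service cost 265
{Elton, Orton}: service cost 271
Among all 15 size-2 choices, {Tring, Elton} is lowest.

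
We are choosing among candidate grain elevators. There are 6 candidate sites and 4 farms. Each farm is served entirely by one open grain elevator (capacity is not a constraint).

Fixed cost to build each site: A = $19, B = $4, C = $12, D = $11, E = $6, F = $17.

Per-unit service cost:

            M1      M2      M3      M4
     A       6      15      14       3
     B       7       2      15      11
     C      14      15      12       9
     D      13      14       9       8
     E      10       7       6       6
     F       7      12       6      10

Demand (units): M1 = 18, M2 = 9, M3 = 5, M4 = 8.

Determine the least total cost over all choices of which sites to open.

For any fixed open set, each farm goes to its cheapest open site; total = fixed + service.
{A, B, E}: M1→A 6·18=108, M2→B 2·9=18, M3→E 6·5=30, M4→A 3·8=24. Service 180; fixed 29; total 209.
{A, B, D, E}: service 180 + fixed 40 = 220
{A, B, F}: service 180 + fixed 40 = 220
{A, B, C, D, E, F}: service 180 + fixed 69 = 249
No other subset beats 209.

Minimum total cost: 209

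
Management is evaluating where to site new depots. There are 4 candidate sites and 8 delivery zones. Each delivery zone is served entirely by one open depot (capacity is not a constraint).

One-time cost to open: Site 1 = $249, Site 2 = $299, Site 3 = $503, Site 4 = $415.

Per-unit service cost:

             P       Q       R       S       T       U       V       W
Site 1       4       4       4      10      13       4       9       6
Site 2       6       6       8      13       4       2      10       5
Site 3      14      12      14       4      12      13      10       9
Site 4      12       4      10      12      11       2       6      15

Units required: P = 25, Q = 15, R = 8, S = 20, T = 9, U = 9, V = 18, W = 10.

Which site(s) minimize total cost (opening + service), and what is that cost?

Open Site 1 only; minimum total cost 1016.

For any fixed open set, each delivery zone goes to its cheapest open site; total = fixed + service.
{Site 1}: P→Site 1 4·25=100, Q→Site 1 4·15=60, R→Site 1 4·8=32, S→Site 1 10·20=200, T→Site 1 13·9=117, U→Site 1 4·9=36, V→Site 1 9·18=162, W→Site 1 6·10=60. Service 767; fixed 249; total 1016.
{Site 2}: P→Site 2 6·25=150, Q→Site 2 6·15=90, R→Site 2 8·8=64, S→Site 2 13·20=260, T→Site 2 4·9=36, U→Site 2 2·9=18, V→Site 2 10·18=180, W→Site 2 5·10=50. Service 848; fixed 299; total 1147.
{Site 1, Site 2}: service 658 + fixed 548 = 1206
{Site 1, Site 2, Site 3, Site 4}: P→Site 1 4·25=100, Q→Site 1 4·15=60, R→Site 1 4·8=32, S→Site 3 4·20=80, T→Site 2 4·9=36, U→Site 2 2·9=18, V→Site 4 6·18=108, W→Site 2 5·10=50. Service 484; fixed 1466; total 1950.
No other subset beats 1016.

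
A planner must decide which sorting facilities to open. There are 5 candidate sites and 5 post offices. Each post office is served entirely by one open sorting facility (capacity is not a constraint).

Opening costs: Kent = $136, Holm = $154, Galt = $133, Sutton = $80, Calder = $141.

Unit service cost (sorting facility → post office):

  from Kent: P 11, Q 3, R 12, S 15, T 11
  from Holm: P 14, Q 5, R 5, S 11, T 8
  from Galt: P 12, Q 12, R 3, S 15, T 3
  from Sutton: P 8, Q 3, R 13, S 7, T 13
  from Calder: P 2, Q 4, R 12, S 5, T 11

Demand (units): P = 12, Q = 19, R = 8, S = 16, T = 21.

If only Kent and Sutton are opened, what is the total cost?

Total cost: 808

Each post office is assigned to its cheapest site among the open ones.
{Kent, Sutton}: P→Sutton 8·12=96, Q→Kent 3·19=57, R→Kent 12·8=96, S→Sutton 7·16=112, T→Kent 11·21=231. Service 592; fixed 216; total 808.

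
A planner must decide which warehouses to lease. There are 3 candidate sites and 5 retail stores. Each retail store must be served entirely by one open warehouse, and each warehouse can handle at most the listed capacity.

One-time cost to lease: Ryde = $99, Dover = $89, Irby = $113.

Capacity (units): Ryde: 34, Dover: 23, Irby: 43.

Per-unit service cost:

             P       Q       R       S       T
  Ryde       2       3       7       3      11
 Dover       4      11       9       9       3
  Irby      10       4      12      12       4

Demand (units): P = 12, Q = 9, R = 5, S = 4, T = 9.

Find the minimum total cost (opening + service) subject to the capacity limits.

Minimum total cost: 313

Open {Ryde, Dover}: P→Ryde 2·12=24, Q→Ryde 3·9=27, R→Ryde 7·5=35, S→Ryde 3·4=12, T→Dover 3·9=27.
Loads: Ryde carries 30/34, Dover carries 9/23. Service 125; fixed 188; total 313.
Next best feasible plan costs 323.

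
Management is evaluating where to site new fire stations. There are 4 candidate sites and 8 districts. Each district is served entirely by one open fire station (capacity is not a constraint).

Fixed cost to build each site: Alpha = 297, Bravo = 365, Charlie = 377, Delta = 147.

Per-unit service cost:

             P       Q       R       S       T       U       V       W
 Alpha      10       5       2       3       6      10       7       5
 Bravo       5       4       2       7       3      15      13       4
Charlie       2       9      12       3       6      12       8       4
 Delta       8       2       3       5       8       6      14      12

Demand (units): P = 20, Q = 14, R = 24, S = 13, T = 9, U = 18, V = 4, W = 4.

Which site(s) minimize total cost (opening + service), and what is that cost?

For any fixed open set, each district goes to its cheapest open site; total = fixed + service.
{Delta}: P→Delta 8·20=160, Q→Delta 2·14=28, R→Delta 3·24=72, S→Delta 5·13=65, T→Delta 8·9=72, U→Delta 6·18=108, V→Delta 14·4=56, W→Delta 12·4=48. Service 609; fixed 147; total 756.
{Charlie, Delta}: service 389 + fixed 524 = 913
{Alpha, Delta}: service 485 + fixed 444 = 929
{Alpha, Bravo, Charlie, Delta}: service 334 + fixed 1186 = 1520
(All 15 nonempty subsets were checked; Delta only is lowest.)

Open Delta only; minimum total cost 756.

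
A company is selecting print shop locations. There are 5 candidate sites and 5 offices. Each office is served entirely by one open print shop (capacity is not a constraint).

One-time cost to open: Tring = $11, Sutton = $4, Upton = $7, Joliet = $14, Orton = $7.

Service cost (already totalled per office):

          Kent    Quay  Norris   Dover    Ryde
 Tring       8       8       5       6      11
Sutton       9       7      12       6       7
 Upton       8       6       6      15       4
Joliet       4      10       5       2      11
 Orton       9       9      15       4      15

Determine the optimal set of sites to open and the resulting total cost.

For any fixed open set, each office goes to its cheapest open site; total = fixed + service.
{Sutton, Upton}: Kent→Upton 8, Quay→Upton 6, Norris→Upton 6, Dover→Sutton 6, Ryde→Upton 4. Service 30; fixed 11; total 41.
{Upton, Joliet}: service 21 + fixed 21 = 42
{Upton, Orton}: service 28 + fixed 14 = 42
{Tring, Sutton, Upton, Joliet, Orton}: Kent→Joliet 4, Quay→Upton 6, Norris→Tring 5, Dover→Joliet 2, Ryde→Upton 4. Service 21; fixed 43; total 64.
No other subset beats 41.

Open Sutton and Upton; minimum total cost 41.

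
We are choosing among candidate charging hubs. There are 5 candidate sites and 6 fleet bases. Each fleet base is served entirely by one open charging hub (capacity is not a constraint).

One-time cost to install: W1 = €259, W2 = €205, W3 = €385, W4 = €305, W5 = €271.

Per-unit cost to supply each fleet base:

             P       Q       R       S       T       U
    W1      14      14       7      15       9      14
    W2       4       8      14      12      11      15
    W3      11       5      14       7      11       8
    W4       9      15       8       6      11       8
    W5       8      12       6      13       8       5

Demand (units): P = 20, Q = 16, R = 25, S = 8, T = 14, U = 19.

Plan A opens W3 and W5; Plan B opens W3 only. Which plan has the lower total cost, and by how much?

Plan A is cheaper by 88.

Plan A: {W3, W5}: P→W5 8·20=160, Q→W3 5·16=80, R→W5 6·25=150, S→W3 7·8=56, T→W5 8·14=112, U→W5 5·19=95. Service 653; fixed 656; total 1309.
Plan B: {W3}: P→W3 11·20=220, Q→W3 5·16=80, R→W3 14·25=350, S→W3 7·8=56, T→W3 11·14=154, U→W3 8·19=152. Service 1012; fixed 385; total 1397.
Difference: |1309 − 1397| = 88.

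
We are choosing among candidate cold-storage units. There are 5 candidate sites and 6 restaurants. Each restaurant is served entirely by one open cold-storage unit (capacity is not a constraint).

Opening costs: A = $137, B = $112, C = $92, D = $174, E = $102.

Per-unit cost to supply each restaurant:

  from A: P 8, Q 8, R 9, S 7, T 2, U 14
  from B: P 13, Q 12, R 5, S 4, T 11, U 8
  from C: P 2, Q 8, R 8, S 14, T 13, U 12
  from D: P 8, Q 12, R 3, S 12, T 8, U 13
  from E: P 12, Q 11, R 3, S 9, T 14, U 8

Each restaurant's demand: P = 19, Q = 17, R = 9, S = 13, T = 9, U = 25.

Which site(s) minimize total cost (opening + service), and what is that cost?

Open B and C; minimum total cost 774.

For any fixed open set, each restaurant goes to its cheapest open site; total = fixed + service.
{B, C}: P→C 2·19=38, Q→C 8·17=136, R→B 5·9=45, S→B 4·13=52, T→B 11·9=99, U→B 8·25=200. Service 570; fixed 204; total 774.
{C, E}: P→C 2·19=38, Q→C 8·17=136, R→E 3·9=27, S→E 9·13=117, T→C 13·9=117, U→E 8·25=200. Service 635; fixed 194; total 829.
{A, B, C}: service 489 + fixed 341 = 830
{A, B, C, D, E}: P→C 2·19=38, Q→A 8·17=136, R→D 3·9=27, S→B 4·13=52, T→A 2·9=18, U→B 8·25=200. Service 471; fixed 617; total 1088.
No other subset beats 774.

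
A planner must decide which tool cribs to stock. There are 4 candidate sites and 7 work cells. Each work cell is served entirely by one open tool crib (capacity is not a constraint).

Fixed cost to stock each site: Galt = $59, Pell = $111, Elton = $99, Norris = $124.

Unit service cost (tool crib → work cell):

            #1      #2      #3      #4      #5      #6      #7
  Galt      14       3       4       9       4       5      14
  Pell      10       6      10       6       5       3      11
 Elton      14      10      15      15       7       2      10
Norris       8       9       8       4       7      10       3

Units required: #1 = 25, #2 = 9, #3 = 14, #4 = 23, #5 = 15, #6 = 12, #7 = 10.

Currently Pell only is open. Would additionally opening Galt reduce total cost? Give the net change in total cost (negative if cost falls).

Current service cost with {Pell}: 803.
Adding Galt: each work cell re-picks its cheapest; new service cost 677, saving 126.
Extra fixed cost: 59. Net change = 59 − 126 = -67.
(Totals: 914 → 847.)

Yes — net change −67 (cost falls by 67).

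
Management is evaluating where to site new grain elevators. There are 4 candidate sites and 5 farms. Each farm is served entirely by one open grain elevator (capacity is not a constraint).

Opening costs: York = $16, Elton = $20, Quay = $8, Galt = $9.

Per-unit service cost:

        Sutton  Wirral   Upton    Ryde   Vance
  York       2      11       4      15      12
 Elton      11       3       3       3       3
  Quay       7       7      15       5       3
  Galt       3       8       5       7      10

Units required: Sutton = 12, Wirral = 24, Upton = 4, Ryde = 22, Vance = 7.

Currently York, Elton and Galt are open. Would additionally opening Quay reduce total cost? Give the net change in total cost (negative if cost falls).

No — net change +8 (cost rises by 8).

Current service cost with {York, Elton, Galt}: 195.
Adding Quay: each farm re-picks its cheapest; new service cost 195, saving 0.
Extra fixed cost: 8. Net change = 8 − 0 = 8.
(Totals: 240 → 248.)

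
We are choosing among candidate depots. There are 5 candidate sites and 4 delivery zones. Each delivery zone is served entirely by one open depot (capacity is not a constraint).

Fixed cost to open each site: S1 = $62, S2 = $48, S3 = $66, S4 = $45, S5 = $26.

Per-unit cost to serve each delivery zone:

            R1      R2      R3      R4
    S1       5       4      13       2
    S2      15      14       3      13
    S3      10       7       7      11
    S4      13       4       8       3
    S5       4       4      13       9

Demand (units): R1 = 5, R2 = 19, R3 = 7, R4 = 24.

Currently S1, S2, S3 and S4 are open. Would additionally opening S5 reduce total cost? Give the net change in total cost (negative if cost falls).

No — net change +21 (cost rises by 21).

Current service cost with {S1, S2, S3, S4}: 170.
Adding S5: each delivery zone re-picks its cheapest; new service cost 165, saving 5.
Extra fixed cost: 26. Net change = 26 − 5 = 21.
(Totals: 391 → 412.)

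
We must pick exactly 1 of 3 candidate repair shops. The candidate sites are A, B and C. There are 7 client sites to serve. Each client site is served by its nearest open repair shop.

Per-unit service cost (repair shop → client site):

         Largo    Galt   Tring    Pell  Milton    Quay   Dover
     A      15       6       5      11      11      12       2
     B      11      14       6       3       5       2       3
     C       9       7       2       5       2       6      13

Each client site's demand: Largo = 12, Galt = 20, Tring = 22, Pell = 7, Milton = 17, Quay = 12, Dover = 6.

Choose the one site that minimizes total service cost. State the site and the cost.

With exactly 1 open, each client site uses its cheapest among the chosen.
{C}: Largo→C 9·12=108, Galt→C 7·20=140, Tring→C 2·22=44, Pell→C 5·7=35, Milton→C 2·17=34, Quay→C 6·12=72, Dover→C 13·6=78. Service cost 511.
{B}: service cost 692
{A}: service cost 830
Among all 3 size-1 choices, {C} is lowest.

Choose C only; total service cost 511.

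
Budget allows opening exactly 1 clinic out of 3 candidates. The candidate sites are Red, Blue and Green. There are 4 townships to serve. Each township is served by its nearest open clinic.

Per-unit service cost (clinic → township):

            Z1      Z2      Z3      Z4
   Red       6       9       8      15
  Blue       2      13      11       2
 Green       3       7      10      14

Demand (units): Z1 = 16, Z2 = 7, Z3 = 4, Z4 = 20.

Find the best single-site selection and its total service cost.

With exactly 1 open, each township uses its cheapest among the chosen.
{Blue}: Z1→Blue 2·16=32, Z2→Blue 13·7=91, Z3→Blue 11·4=44, Z4→Blue 2·20=40. Service cost 207.
{Green}: service cost 417
{Red}: service cost 491
Among all 3 size-1 choices, {Blue} is lowest.

Choose Blue only; total service cost 207.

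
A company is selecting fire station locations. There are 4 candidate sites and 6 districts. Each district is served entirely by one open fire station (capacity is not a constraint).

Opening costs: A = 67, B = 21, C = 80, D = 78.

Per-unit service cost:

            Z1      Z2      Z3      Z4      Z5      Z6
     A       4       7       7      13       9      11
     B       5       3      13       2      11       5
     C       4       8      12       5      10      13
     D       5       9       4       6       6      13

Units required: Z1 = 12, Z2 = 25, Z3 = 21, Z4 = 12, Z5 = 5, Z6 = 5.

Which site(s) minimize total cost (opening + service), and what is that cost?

For any fixed open set, each district goes to its cheapest open site; total = fixed + service.
{B, D}: Z1→B 5·12=60, Z2→B 3·25=75, Z3→D 4·21=84, Z4→B 2·12=24, Z5→D 6·5=30, Z6→B 5·5=25. Service 298; fixed 99; total 397.
{A, B}: Z1→A 4·12=48, Z2→B 3·25=75, Z3→A 7·21=147, Z4→B 2·12=24, Z5→A 9·5=45, Z6→B 5·5=25. Service 364; fixed 88; total 452.
{A, B, D}: Z1→A 4·12=48, Z2→B 3·25=75, Z3→D 4·21=84, Z4→B 2·12=24, Z5→D 6·5=30, Z6→B 5·5=25. Service 286; fixed 166; total 452.
{A, B, C, D}: service 286 + fixed 246 = 532
No other subset beats 397.

Open B and D; minimum total cost 397.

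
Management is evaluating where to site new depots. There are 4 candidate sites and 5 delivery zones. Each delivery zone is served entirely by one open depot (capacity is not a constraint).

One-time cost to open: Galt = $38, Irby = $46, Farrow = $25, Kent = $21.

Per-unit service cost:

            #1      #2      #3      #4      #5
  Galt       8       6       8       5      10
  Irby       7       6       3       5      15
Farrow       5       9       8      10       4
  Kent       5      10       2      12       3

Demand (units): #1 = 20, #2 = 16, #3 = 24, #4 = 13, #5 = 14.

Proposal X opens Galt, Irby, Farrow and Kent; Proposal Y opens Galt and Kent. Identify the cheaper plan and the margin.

Proposal Y is cheaper by 71.

Proposal X: {Galt, Irby, Farrow, Kent}: #1→Farrow 5·20=100, #2→Galt 6·16=96, #3→Kent 2·24=48, #4→Galt 5·13=65, #5→Kent 3·14=42. Service 351; fixed 130; total 481.
Proposal Y: {Galt, Kent}: #1→Kent 5·20=100, #2→Galt 6·16=96, #3→Kent 2·24=48, #4→Galt 5·13=65, #5→Kent 3·14=42. Service 351; fixed 59; total 410.
Difference: |481 − 410| = 71.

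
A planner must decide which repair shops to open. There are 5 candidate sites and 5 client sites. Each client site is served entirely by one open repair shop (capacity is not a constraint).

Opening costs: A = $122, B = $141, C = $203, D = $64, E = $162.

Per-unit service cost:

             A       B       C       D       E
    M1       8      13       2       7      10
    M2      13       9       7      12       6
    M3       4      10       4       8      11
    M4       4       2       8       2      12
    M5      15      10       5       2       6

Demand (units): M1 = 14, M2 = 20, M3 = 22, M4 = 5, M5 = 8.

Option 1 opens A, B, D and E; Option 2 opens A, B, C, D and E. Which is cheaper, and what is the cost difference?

Option 1 is cheaper by 133.

Option 1: {A, B, D, E}: M1→D 7·14=98, M2→E 6·20=120, M3→A 4·22=88, M4→B 2·5=10, M5→D 2·8=16. Service 332; fixed 489; total 821.
Option 2: {A, B, C, D, E}: M1→C 2·14=28, M2→E 6·20=120, M3→A 4·22=88, M4→B 2·5=10, M5→D 2·8=16. Service 262; fixed 692; total 954.
Difference: |821 − 954| = 133.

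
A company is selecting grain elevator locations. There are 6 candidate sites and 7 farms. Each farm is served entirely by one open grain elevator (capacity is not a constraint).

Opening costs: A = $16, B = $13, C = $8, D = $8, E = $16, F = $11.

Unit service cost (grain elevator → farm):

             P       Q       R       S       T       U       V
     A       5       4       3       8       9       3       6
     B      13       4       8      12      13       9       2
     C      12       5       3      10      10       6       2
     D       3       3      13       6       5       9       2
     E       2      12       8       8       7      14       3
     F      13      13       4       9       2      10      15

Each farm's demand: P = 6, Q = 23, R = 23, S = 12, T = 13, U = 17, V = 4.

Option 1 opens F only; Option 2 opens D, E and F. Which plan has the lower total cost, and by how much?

Option 1: {F}: P→F 13·6=78, Q→F 13·23=299, R→F 4·23=92, S→F 9·12=108, T→F 2·13=26, U→F 10·17=170, V→F 15·4=60. Service 833; fixed 11; total 844.
Option 2: {D, E, F}: P→E 2·6=12, Q→D 3·23=69, R→F 4·23=92, S→D 6·12=72, T→F 2·13=26, U→D 9·17=153, V→D 2·4=8. Service 432; fixed 35; total 467.
Difference: |844 − 467| = 377.

Option 2 is cheaper by 377.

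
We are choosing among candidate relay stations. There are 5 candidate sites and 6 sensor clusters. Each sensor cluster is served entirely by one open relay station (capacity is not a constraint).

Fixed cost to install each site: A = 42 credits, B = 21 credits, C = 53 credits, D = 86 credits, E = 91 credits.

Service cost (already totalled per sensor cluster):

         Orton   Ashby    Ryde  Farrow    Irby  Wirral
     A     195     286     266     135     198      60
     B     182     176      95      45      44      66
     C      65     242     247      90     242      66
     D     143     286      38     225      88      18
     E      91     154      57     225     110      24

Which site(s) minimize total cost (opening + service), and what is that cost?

For any fixed open set, each sensor cluster goes to its cheapest open site; total = fixed + service.
{B, E}: Orton→E 91, Ashby→E 154, Ryde→E 57, Farrow→B 45, Irby→B 44, Wirral→E 24. Service 415; fixed 112; total 527.
{B, C, D}: service 386 + fixed 160 = 546
{B, C, E}: service 389 + fixed 165 = 554
{A, B, C, D, E}: service 364 + fixed 293 = 657
No other subset beats 527.

Open B and E; minimum total cost 527.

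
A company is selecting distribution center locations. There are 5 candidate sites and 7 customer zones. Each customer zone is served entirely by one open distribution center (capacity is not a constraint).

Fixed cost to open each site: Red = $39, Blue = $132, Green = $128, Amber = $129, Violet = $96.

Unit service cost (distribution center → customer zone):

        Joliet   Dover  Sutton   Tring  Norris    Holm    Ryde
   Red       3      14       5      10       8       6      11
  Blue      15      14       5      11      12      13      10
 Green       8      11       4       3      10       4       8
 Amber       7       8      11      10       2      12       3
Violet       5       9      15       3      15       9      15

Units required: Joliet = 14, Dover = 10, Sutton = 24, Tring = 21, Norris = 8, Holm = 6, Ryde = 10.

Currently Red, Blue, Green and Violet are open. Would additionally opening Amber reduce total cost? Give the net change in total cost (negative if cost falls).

No — net change +21 (cost rises by 21).

Current service cost with {Red, Blue, Green, Violet}: 459.
Adding Amber: each customer zone re-picks its cheapest; new service cost 351, saving 108.
Extra fixed cost: 129. Net change = 129 − 108 = 21.
(Totals: 854 → 875.)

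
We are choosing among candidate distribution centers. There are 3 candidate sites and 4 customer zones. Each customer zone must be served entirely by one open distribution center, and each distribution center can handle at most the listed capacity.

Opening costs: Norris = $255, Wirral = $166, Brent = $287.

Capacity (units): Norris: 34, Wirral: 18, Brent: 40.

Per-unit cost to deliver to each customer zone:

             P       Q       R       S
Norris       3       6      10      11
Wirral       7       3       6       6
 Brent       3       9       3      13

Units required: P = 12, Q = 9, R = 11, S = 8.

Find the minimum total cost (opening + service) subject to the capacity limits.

Minimum total cost: 541

Open {Brent}: P→Brent 3·12=36, Q→Brent 9·9=81, R→Brent 3·11=33, S→Brent 13·8=104.
Loads: Brent carries 40/40. Service 254; fixed 287; total 541.
Next best feasible plan costs 597.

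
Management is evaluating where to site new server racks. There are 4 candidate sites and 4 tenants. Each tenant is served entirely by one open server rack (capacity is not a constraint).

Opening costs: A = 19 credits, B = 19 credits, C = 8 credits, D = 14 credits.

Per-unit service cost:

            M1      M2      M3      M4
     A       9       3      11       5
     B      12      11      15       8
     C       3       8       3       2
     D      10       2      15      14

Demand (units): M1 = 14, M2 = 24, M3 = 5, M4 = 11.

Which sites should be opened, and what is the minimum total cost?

Open C and D; minimum total cost 149.

For any fixed open set, each tenant goes to its cheapest open site; total = fixed + service.
{C, D}: M1→C 3·14=42, M2→D 2·24=48, M3→C 3·5=15, M4→C 2·11=22. Service 127; fixed 22; total 149.
{A, C, D}: service 127 + fixed 41 = 168
{B, C, D}: M1→C 3·14=42, M2→D 2·24=48, M3→C 3·5=15, M4→C 2·11=22. Service 127; fixed 41; total 168.
{A, B, C, D}: M1→C 3·14=42, M2→D 2·24=48, M3→C 3·5=15, M4→C 2·11=22. Service 127; fixed 60; total 187.
No other subset beats 149.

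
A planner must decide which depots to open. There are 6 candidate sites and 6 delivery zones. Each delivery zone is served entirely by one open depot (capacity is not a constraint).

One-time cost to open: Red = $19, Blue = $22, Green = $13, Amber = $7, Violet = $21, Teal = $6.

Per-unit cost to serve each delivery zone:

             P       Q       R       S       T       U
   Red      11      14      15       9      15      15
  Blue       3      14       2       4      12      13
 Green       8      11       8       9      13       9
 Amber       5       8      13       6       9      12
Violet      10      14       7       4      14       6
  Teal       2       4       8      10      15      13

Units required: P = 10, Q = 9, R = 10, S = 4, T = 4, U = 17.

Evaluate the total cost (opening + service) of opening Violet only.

Total cost: 491

Each delivery zone is assigned to its cheapest site among the open ones.
{Violet}: P→Violet 10·10=100, Q→Violet 14·9=126, R→Violet 7·10=70, S→Violet 4·4=16, T→Violet 14·4=56, U→Violet 6·17=102. Service 470; fixed 21; total 491.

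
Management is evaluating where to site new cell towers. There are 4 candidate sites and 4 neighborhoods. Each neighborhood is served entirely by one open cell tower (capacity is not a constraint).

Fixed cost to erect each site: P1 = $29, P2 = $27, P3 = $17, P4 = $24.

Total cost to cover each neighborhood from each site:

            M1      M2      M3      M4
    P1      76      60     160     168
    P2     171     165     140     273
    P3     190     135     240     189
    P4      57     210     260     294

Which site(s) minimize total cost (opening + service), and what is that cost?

Open P1 only; minimum total cost 493.

For any fixed open set, each neighborhood goes to its cheapest open site; total = fixed + service.
{P1}: M1→P1 76, M2→P1 60, M3→P1 160, M4→P1 168. Service 464; fixed 29; total 493.
{P1, P4}: service 445 + fixed 53 = 498
{P1, P2}: service 444 + fixed 56 = 500
{P1, P2, P3, P4}: M1→P4 57, M2→P1 60, M3→P2 140, M4→P1 168. Service 425; fixed 97; total 522.
No other subset beats 493.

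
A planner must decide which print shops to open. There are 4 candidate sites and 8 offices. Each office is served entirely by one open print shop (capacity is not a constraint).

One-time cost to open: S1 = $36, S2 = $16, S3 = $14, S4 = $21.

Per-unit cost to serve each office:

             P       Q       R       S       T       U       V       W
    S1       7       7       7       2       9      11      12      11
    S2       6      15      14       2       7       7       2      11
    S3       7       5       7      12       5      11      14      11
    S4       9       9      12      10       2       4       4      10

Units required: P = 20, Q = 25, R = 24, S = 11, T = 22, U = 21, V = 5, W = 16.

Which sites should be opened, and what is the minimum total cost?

For any fixed open set, each office goes to its cheapest open site; total = fixed + service.
{S2, S3, S4}: P→S2 6·20=120, Q→S3 5·25=125, R→S3 7·24=168, S→S2 2·11=22, T→S4 2·22=44, U→S4 4·21=84, V→S2 2·5=10, W→S4 10·16=160. Service 733; fixed 51; total 784.
{S1, S2, S3, S4}: P→S2 6·20=120, Q→S3 5·25=125, R→S1 7·24=168, S→S1 2·11=22, T→S4 2·22=44, U→S4 4·21=84, V→S2 2·5=10, W→S4 10·16=160. Service 733; fixed 87; total 820.
{S1, S3, S4}: service 763 + fixed 71 = 834
{S3}: service 1152 + fixed 14 = 1166
No other subset beats 784.

Open S2, S3 and S4; minimum total cost 784.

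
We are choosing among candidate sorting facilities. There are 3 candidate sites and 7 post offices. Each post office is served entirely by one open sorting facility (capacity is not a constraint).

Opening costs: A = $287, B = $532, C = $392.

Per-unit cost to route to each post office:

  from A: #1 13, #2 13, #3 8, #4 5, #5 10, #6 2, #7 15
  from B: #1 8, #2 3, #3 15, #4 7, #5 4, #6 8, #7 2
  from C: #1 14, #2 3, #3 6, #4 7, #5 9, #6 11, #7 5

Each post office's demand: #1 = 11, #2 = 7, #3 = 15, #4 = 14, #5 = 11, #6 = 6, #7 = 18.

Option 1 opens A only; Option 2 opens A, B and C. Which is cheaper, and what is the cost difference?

Option 1: {A}: #1→A 13·11=143, #2→A 13·7=91, #3→A 8·15=120, #4→A 5·14=70, #5→A 10·11=110, #6→A 2·6=12, #7→A 15·18=270. Service 816; fixed 287; total 1103.
Option 2: {A, B, C}: #1→B 8·11=88, #2→B 3·7=21, #3→C 6·15=90, #4→A 5·14=70, #5→B 4·11=44, #6→A 2·6=12, #7→B 2·18=36. Service 361; fixed 1211; total 1572.
Difference: |1103 − 1572| = 469.

Option 1 is cheaper by 469.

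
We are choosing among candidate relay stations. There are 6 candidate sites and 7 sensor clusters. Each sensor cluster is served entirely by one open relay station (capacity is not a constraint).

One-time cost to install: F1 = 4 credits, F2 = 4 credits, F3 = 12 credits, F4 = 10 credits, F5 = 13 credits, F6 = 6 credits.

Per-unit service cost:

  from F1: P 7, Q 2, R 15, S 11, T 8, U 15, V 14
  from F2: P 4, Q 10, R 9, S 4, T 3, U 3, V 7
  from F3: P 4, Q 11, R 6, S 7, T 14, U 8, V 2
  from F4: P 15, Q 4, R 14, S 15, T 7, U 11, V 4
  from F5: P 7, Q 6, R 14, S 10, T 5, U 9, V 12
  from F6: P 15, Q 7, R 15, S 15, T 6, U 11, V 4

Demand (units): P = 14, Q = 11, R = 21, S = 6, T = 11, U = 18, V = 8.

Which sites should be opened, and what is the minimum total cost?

For any fixed open set, each sensor cluster goes to its cheapest open site; total = fixed + service.
{F1, F2, F3}: P→F2 4·14=56, Q→F1 2·11=22, R→F3 6·21=126, S→F2 4·6=24, T→F2 3·11=33, U→F2 3·18=54, V→F3 2·8=16. Service 331; fixed 20; total 351.
{F1, F2, F3, F6}: service 331 + fixed 26 = 357
{F1, F2, F3, F4}: service 331 + fixed 30 = 361
{F1, F2, F3, F4, F5, F6}: service 331 + fixed 49 = 380
No other subset beats 351.

Open F1, F2 and F3; minimum total cost 351.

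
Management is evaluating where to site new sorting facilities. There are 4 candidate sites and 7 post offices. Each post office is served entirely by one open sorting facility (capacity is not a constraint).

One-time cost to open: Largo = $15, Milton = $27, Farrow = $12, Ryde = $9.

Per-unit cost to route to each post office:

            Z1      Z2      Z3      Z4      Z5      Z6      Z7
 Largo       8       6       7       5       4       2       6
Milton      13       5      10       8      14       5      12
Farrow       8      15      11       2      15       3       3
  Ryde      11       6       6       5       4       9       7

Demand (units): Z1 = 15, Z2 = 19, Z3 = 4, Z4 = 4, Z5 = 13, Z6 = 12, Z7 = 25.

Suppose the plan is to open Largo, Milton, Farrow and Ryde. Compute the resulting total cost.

Total cost: 461

Each post office is assigned to its cheapest site among the open ones.
{Largo, Milton, Farrow, Ryde}: Z1→Largo 8·15=120, Z2→Milton 5·19=95, Z3→Ryde 6·4=24, Z4→Farrow 2·4=8, Z5→Largo 4·13=52, Z6→Largo 2·12=24, Z7→Farrow 3·25=75. Service 398; fixed 63; total 461.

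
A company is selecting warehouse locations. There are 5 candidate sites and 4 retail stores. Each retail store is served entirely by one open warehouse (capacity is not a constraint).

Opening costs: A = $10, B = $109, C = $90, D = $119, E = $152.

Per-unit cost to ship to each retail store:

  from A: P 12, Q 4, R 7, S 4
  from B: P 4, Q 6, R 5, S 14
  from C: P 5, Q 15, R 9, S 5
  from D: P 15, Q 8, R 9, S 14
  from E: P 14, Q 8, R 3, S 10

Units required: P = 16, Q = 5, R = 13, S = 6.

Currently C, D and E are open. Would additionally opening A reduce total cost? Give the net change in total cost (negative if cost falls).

Yes — net change −16 (cost falls by 16).

Current service cost with {C, D, E}: 189.
Adding A: each retail store re-picks its cheapest; new service cost 163, saving 26.
Extra fixed cost: 10. Net change = 10 − 26 = -16.
(Totals: 550 → 534.)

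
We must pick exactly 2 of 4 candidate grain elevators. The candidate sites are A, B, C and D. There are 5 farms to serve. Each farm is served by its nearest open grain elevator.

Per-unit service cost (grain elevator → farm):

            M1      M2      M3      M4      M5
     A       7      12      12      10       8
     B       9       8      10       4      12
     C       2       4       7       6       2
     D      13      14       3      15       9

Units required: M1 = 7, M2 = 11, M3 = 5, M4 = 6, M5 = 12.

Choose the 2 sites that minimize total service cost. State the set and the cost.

With exactly 2 open, each farm uses its cheapest among the chosen.
{C, D}: M1→C 2·7=14, M2→C 4·11=44, M3→D 3·5=15, M4→C 6·6=36, M5→C 2·12=24. Service cost 133.
{B, C}: service cost 141
{A, C}: service cost 153
Among all 6 size-2 choices, {C, D} is lowest.

Choose C and D; total service cost 133.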